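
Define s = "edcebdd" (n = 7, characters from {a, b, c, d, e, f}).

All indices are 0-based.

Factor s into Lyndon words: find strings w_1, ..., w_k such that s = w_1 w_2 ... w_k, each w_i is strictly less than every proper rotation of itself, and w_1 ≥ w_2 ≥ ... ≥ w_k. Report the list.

["e", "d", "ce", "bdd"]

emit factor 1: 'e' (i=0, period=1)
emit factor 2: 'd' (i=1, period=1)
emit factor 3: 'ce' (i=2, period=2)
emit factor 4: 'bdd' (i=4, period=3)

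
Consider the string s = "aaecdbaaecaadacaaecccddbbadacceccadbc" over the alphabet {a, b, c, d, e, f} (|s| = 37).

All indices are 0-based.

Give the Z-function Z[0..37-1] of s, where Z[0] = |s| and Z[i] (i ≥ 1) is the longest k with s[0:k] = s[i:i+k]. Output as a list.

[37, 1, 0, 0, 0, 0, 4, 1, 0, 0, 2, 1, 0, 1, 0, 4, 1, 0, 0, 0, 0, 0, 0, 0, 0, 1, 0, 1, 0, 0, 0, 0, 0, 1, 0, 0, 0]

Z[0]=37
i=1: fresh scan; Z[1]=1 scan→box=[1,2)
i=2: fresh scan; Z[2]=0
i=3: fresh scan; Z[3]=0
i=4: fresh scan; Z[4]=0
i=5: fresh scan; Z[5]=0
i=6: fresh scan; Z[6]=4 scan→box=[6,10)
i=7: min(r-i=3, Z[1]=1)=1; Z[7]=1
i=8: min(r-i=2, Z[2]=0)=0; Z[8]=0
i=9: min(r-i=1, Z[3]=0)=0; Z[9]=0
i=10: fresh scan; Z[10]=2 scan→box=[10,12)
i=11: min(r-i=1, Z[1]=1)=1; Z[11]=1
i=12: fresh scan; Z[12]=0
i=13: fresh scan; Z[13]=1 scan→box=[13,14)
i=14: fresh scan; Z[14]=0
i=15: fresh scan; Z[15]=4 scan→box=[15,19)
i=16: min(r-i=3, Z[1]=1)=1; Z[16]=1
i=17: min(r-i=2, Z[2]=0)=0; Z[17]=0
i=18: min(r-i=1, Z[3]=0)=0; Z[18]=0
i=19: fresh scan; Z[19]=0
i=20: fresh scan; Z[20]=0
i=21: fresh scan; Z[21]=0
i=22: fresh scan; Z[22]=0
i=23: fresh scan; Z[23]=0
i=24: fresh scan; Z[24]=0
i=25: fresh scan; Z[25]=1 scan→box=[25,26)
i=26: fresh scan; Z[26]=0
i=27: fresh scan; Z[27]=1 scan→box=[27,28)
i=28: fresh scan; Z[28]=0
i=29: fresh scan; Z[29]=0
i=30: fresh scan; Z[30]=0
i=31: fresh scan; Z[31]=0
i=32: fresh scan; Z[32]=0
i=33: fresh scan; Z[33]=1 scan→box=[33,34)
i=34: fresh scan; Z[34]=0
i=35: fresh scan; Z[35]=0
i=36: fresh scan; Z[36]=0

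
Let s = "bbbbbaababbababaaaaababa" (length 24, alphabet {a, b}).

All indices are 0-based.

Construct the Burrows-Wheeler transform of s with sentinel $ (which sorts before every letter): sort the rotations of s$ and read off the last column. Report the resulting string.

abbaaabbbababaabaabababb$

rank  rotation                   last
    0  $bbbbbaababbababaaaaababa  a
    1  a$bbbbbaababbababaaaaabab  b
    2  aaaaababa$bbbbbaababbabab  b
    3  aaaababa$bbbbbaababbababa  a
    4  aaababa$bbbbbaababbababaa  a
    5  aababa$bbbbbaababbababaaa  a
    6  aababbababaaaaababa$bbbbb  b
    7  aba$bbbbbaababbababaaaaab  b
    8  abaaaaababa$bbbbbaababbab  b
    9  ababa$bbbbbaababbababaaaa  a
   10  ababaaaaababa$bbbbbaababb  b
   11  ababbababaaaaababa$bbbbba  a
   12  abbababaaaaababa$bbbbbaab  b
   13  ba$bbbbbaababbababaaaaaba  a
   14  baaaaababa$bbbbbaababbaba  a
   15  baababbababaaaaababa$bbbb  b
   16  baba$bbbbbaababbababaaaaa  a
   17  babaaaaababa$bbbbbaababba  a
   18  bababaaaaababa$bbbbbaabab  b
   19  babbababaaaaababa$bbbbbaa  a
   20  bbaababbababaaaaababa$bbb  b
   21  bbababaaaaababa$bbbbbaaba  a
   22  bbbaababbababaaaaababa$bb  b
   23  bbbbaababbababaaaaababa$b  b
   24  bbbbbaababbababaaaaababa$  $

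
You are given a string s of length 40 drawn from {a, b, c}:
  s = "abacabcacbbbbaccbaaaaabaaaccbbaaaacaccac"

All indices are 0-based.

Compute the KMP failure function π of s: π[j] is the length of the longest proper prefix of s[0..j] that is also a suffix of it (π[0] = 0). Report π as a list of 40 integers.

[0, 0, 1, 0, 1, 2, 0, 1, 0, 0, 0, 0, 0, 1, 0, 0, 0, 1, 1, 1, 1, 1, 2, 3, 1, 1, 0, 0, 0, 0, 1, 1, 1, 1, 0, 1, 0, 0, 1, 0]

π[0] = 0
j=1 s[j]='b': π[1]=0 (border '')
j=2 s[j]='a': π[2]=1 (border 'a')
j=3 s[j]='c': k: 1→0; π[3]=0 (border '')
j=4 s[j]='a': π[4]=1 (border 'a')
j=5 s[j]='b': π[5]=2 (border 'ab')
j=6 s[j]='c': k: 2→0; π[6]=0 (border '')
j=7 s[j]='a': π[7]=1 (border 'a')
j=8 s[j]='c': k: 1→0; π[8]=0 (border '')
j=9 s[j]='b': π[9]=0 (border '')
j=10 s[j]='b': π[10]=0 (border '')
j=11 s[j]='b': π[11]=0 (border '')
j=12 s[j]='b': π[12]=0 (border '')
j=13 s[j]='a': π[13]=1 (border 'a')
j=14 s[j]='c': k: 1→0; π[14]=0 (border '')
j=15 s[j]='c': π[15]=0 (border '')
j=16 s[j]='b': π[16]=0 (border '')
j=17 s[j]='a': π[17]=1 (border 'a')
j=18 s[j]='a': k: 1→0; π[18]=1 (border 'a')
j=19 s[j]='a': k: 1→0; π[19]=1 (border 'a')
j=20 s[j]='a': k: 1→0; π[20]=1 (border 'a')
j=21 s[j]='a': k: 1→0; π[21]=1 (border 'a')
j=22 s[j]='b': π[22]=2 (border 'ab')
j=23 s[j]='a': π[23]=3 (border 'aba')
j=24 s[j]='a': k: 3→1→0; π[24]=1 (border 'a')
j=25 s[j]='a': k: 1→0; π[25]=1 (border 'a')
j=26 s[j]='c': k: 1→0; π[26]=0 (border '')
j=27 s[j]='c': π[27]=0 (border '')
j=28 s[j]='b': π[28]=0 (border '')
j=29 s[j]='b': π[29]=0 (border '')
j=30 s[j]='a': π[30]=1 (border 'a')
j=31 s[j]='a': k: 1→0; π[31]=1 (border 'a')
j=32 s[j]='a': k: 1→0; π[32]=1 (border 'a')
j=33 s[j]='a': k: 1→0; π[33]=1 (border 'a')
j=34 s[j]='c': k: 1→0; π[34]=0 (border '')
j=35 s[j]='a': π[35]=1 (border 'a')
j=36 s[j]='c': k: 1→0; π[36]=0 (border '')
j=37 s[j]='c': π[37]=0 (border '')
j=38 s[j]='a': π[38]=1 (border 'a')
j=39 s[j]='c': k: 1→0; π[39]=0 (border '')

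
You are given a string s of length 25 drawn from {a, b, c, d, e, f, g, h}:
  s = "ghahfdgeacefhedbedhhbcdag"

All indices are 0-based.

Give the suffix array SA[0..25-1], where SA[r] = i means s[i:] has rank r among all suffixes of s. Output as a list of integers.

[8, 23, 2, 20, 15, 21, 9, 22, 14, 5, 17, 7, 13, 16, 10, 4, 11, 24, 6, 0, 1, 19, 12, 3, 18]

rank | idx | suffix
   0 |   8 | acefhedbedhhbcdag
   1 |  23 | ag
   2 |   2 | ahfdgeacefhedbedhhbcdag
   3 |  20 | bcdag
   4 |  15 | bedhhbcdag
   5 |  21 | cdag
   6 |   9 | cefhedbedhhbcdag
   7 |  22 | dag
   8 |  14 | dbedhhbcdag
   9 |   5 | dgeacefhedbedhhbcdag
  10 |  17 | dhhbcdag
  11 |   7 | eacefhedbedhhbcdag
  12 |  13 | edbedhhbcdag
  13 |  16 | edhhbcdag
  14 |  10 | efhedbedhhbcdag
  15 |   4 | fdgeacefhedbedhhbcdag
  16 |  11 | fhedbedhhbcdag
  17 |  24 | g
  18 |   6 | geacefhedbedhhbcdag
  19 |   0 | ghahfdgeacefhedbedhhbcdag
  20 |   1 | hahfdgeacefhedbedhhbcdag
  21 |  19 | hbcdag
  22 |  12 | hedbedhhbcdag
  23 |   3 | hfdgeacefhedbedhhbcdag
  24 |  18 | hhbcdag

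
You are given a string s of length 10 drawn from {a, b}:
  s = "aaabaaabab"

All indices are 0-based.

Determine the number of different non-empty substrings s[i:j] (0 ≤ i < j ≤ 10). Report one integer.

rank→(start, suffix):
  0 → (0, 'aaabaaabab')
  1 → (4, 'aaabab')
  2 → (1, 'aabaaabab')
  3 → (5, 'aabab')
  4 → (8, 'ab')
  5 → (2, 'abaaabab')
  6 → (6, 'abab')
  7 → (9, 'b')
  8 → (3, 'baaabab')
  9 → (7, 'bab')

SA = [0, 4, 1, 5, 8, 2, 6, 9, 3, 7]
rank  pair      lcp
   1  s[0:],s[4:]  5  'aaaba'
   2  s[4:],s[1:]  2  'aa'
   3  s[1:],s[5:]  4  'aaba'
   4  s[5:],s[8:]  1  'a'
   5  s[8:],s[2:]  2  'ab'
   6  s[2:],s[6:]  3  'aba'
   7  s[6:],s[9:]  0  ''
   8  s[9:],s[3:]  1  'b'
   9  s[3:],s[7:]  2  'ba'

n(n+1)/2 = 10·11/2 = 55
Σ LCP = 0 + 5 + 2 + 4 + 1 + 2 + 3 + 0 + 1 + 2 = 20
distinct = 55 − 20 = 35

35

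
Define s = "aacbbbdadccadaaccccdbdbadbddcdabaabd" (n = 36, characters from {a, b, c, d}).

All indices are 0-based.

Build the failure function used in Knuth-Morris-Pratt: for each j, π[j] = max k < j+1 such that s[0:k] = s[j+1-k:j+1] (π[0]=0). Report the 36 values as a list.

π[0] = 0
j=1 s[j]='a': π[1]=1 (border 'a')
j=2 s[j]='c': k: 1→0; π[2]=0 (border '')
j=3 s[j]='b': π[3]=0 (border '')
j=4 s[j]='b': π[4]=0 (border '')
j=5 s[j]='b': π[5]=0 (border '')
j=6 s[j]='d': π[6]=0 (border '')
j=7 s[j]='a': π[7]=1 (border 'a')
j=8 s[j]='d': k: 1→0; π[8]=0 (border '')
j=9 s[j]='c': π[9]=0 (border '')
j=10 s[j]='c': π[10]=0 (border '')
j=11 s[j]='a': π[11]=1 (border 'a')
j=12 s[j]='d': k: 1→0; π[12]=0 (border '')
j=13 s[j]='a': π[13]=1 (border 'a')
j=14 s[j]='a': π[14]=2 (border 'aa')
j=15 s[j]='c': π[15]=3 (border 'aac')
j=16 s[j]='c': k: 3→0; π[16]=0 (border '')
j=17 s[j]='c': π[17]=0 (border '')
j=18 s[j]='c': π[18]=0 (border '')
j=19 s[j]='d': π[19]=0 (border '')
j=20 s[j]='b': π[20]=0 (border '')
j=21 s[j]='d': π[21]=0 (border '')
j=22 s[j]='b': π[22]=0 (border '')
j=23 s[j]='a': π[23]=1 (border 'a')
j=24 s[j]='d': k: 1→0; π[24]=0 (border '')
j=25 s[j]='b': π[25]=0 (border '')
j=26 s[j]='d': π[26]=0 (border '')
j=27 s[j]='d': π[27]=0 (border '')
j=28 s[j]='c': π[28]=0 (border '')
j=29 s[j]='d': π[29]=0 (border '')
j=30 s[j]='a': π[30]=1 (border 'a')
j=31 s[j]='b': k: 1→0; π[31]=0 (border '')
j=32 s[j]='a': π[32]=1 (border 'a')
j=33 s[j]='a': π[33]=2 (border 'aa')
j=34 s[j]='b': k: 2→1→0; π[34]=0 (border '')
j=35 s[j]='d': π[35]=0 (border '')

[0, 1, 0, 0, 0, 0, 0, 1, 0, 0, 0, 1, 0, 1, 2, 3, 0, 0, 0, 0, 0, 0, 0, 1, 0, 0, 0, 0, 0, 0, 1, 0, 1, 2, 0, 0]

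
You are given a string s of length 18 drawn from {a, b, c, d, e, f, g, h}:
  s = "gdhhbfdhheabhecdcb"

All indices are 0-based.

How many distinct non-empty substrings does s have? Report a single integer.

rank→(start, suffix):
  0 → (10, 'abhecdcb')
  1 → (17, 'b')
  2 → (4, 'bfdhheabhecdcb')
  3 → (11, 'bhecdcb')
  4 → (16, 'cb')
  5 → (14, 'cdcb')
  6 → (15, 'dcb')
  7 → (1, 'dhhbfdhheabhecdcb')
  8 → (6, 'dhheabhecdcb')
  9 → (9, 'eabhecdcb')
  10 → (13, 'ecdcb')
  11 → (5, 'fdhheabhecdcb')
  12 → (0, 'gdhhbfdhheabhecdcb')
  13 → (3, 'hbfdhheabhecdcb')
  14 → (8, 'heabhecdcb')
  15 → (12, 'hecdcb')
  16 → (2, 'hhbfdhheabhecdcb')
  17 → (7, 'hheabhecdcb')

SA = [10, 17, 4, 11, 16, 14, 15, 1, 6, 9, 13, 5, 0, 3, 8, 12, 2, 7]
i: (SA[i-1],SA[i]) lcp shared
  1: (10,17) 0 ''
  2: (17,4) 1 'b'
  3: (4,11) 1 'b'
  4: (11,16) 0 ''
  5: (16,14) 1 'c'
  6: (14,15) 0 ''
  7: (15,1) 1 'd'
  8: (1,6) 3 'dhh'
  9: (6,9) 0 ''
  10: (9,13) 1 'e'
  11: (13,5) 0 ''
  12: (5,0) 0 ''
  13: (0,3) 0 ''
  14: (3,8) 1 'h'
  15: (8,12) 2 'he'
  16: (12,2) 1 'h'
  17: (2,7) 2 'hh'

n(n+1)/2 = 18·19/2 = 171
Σ LCP = 0 + 0 + 1 + 1 + 0 + 1 + 0 + 1 + 3 + 0 + 1 + 0 + 0 + 0 + 1 + 2 + 1 + 2 = 14
distinct = 171 − 14 = 157

157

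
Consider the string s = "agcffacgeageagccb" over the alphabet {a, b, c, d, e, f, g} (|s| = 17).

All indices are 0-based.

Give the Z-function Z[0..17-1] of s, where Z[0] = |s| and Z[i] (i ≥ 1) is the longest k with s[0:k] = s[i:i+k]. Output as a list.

[17, 0, 0, 0, 0, 1, 0, 0, 0, 2, 0, 0, 3, 0, 0, 0, 0]

Z[0]=17
i=1: i≥r, start 0; Z[1]=0
i=2: i≥r, start 0; Z[2]=0
i=3: i≥r, start 0; Z[3]=0
i=4: i≥r, start 0; Z[4]=0
i=5: i≥r, start 0; Z[5]=1 scan→box=[5,6)
i=6: i≥r, start 0; Z[6]=0
i=7: i≥r, start 0; Z[7]=0
i=8: i≥r, start 0; Z[8]=0
i=9: i≥r, start 0; Z[9]=2 scan→box=[9,11)
i=10: min(r-i=1, Z[1]=0)=0; Z[10]=0
i=11: i≥r, start 0; Z[11]=0
i=12: i≥r, start 0; Z[12]=3 scan→box=[12,15)
i=13: min(r-i=2, Z[1]=0)=0; Z[13]=0
i=14: min(r-i=1, Z[2]=0)=0; Z[14]=0
i=15: i≥r, start 0; Z[15]=0
i=16: i≥r, start 0; Z[16]=0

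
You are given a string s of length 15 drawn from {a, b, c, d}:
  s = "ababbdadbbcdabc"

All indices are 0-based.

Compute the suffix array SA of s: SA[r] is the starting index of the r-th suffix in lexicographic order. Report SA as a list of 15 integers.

[0, 2, 12, 6, 1, 8, 3, 13, 9, 4, 14, 10, 11, 5, 7]

rank→(start, suffix):
  0 → (0, 'ababbdadbbcdabc')
  1 → (2, 'abbdadbbcdabc')
  2 → (12, 'abc')
  3 → (6, 'adbbcdabc')
  4 → (1, 'babbdadbbcdabc')
  5 → (8, 'bbcdabc')
  6 → (3, 'bbdadbbcdabc')
  7 → (13, 'bc')
  8 → (9, 'bcdabc')
  9 → (4, 'bdadbbcdabc')
  10 → (14, 'c')
  11 → (10, 'cdabc')
  12 → (11, 'dabc')
  13 → (5, 'dadbbcdabc')
  14 → (7, 'dbbcdabc')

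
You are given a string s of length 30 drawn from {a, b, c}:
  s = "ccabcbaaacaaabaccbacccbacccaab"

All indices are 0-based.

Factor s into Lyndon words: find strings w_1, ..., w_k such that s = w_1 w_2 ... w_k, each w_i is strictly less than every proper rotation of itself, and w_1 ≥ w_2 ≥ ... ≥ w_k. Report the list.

["c", "c", "abcb", "aaac", "aaabaccbacccbacccaab"]

emit factor 1: 'c' (i=0, period=1)
emit factor 2: 'c' (i=1, period=1)
emit factor 3: 'abcb' (i=2, period=4)
emit factor 4: 'aaac' (i=6, period=4)
emit factor 5: 'aaabaccbacccbacccaab' (i=10, period=20)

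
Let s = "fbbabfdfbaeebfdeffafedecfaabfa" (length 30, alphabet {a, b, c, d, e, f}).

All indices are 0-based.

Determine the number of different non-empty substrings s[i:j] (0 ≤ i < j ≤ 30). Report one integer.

430

rank | idx | suffix
   0 |  29 | a
   1 |  25 | aabfa
   2 |  26 | abfa
   3 |   3 | abfdfbaeebfdeffafedecfaabfa
   4 |   9 | aeebfdeffafedecfaabfa
   5 |  18 | afedecfaabfa
   6 |   2 | babfdfbaeebfdeffafedecfaabfa
   7 |   8 | baeebfdeffafedecfaabfa
   8 |   1 | bbabfdfbaeebfdeffafedecfaabfa
   9 |  27 | bfa
  10 |  12 | bfdeffafedecfaabfa
  11 |   4 | bfdfbaeebfdeffafedecfaabfa
  12 |  23 | cfaabfa
  13 |  21 | decfaabfa
  14 |  14 | deffafedecfaabfa
  15 |   6 | dfbaeebfdeffafedecfaabfa
  16 |  11 | ebfdeffafedecfaabfa
  17 |  22 | ecfaabfa
  18 |  20 | edecfaabfa
  19 |  10 | eebfdeffafedecfaabfa
  20 |  15 | effafedecfaabfa
  21 |  28 | fa
  22 |  24 | faabfa
  23 |  17 | fafedecfaabfa
  24 |   7 | fbaeebfdeffafedecfaabfa
  25 |   0 | fbbabfdfbaeebfdeffafedecfaabfa
  26 |  13 | fdeffafedecfaabfa
  27 |   5 | fdfbaeebfdeffafedecfaabfa
  28 |  19 | fedecfaabfa
  29 |  16 | ffafedecfaabfa

SA = [29, 25, 26, 3, 9, 18, 2, 8, 1, 27, 12, 4, 23, 21, 14, 6, 11, 22, 20, 10, 15, 28, 24, 17, 7, 0, 13, 5, 19, 16]
rank  pair      lcp
   1  s[29:],s[25:]  1  'a'
   2  s[25:],s[26:]  1  'a'
   3  s[26:],s[3:]  3  'abf'
   4  s[3:],s[9:]  1  'a'
   5  s[9:],s[18:]  1  'a'
   6  s[18:],s[2:]  0  ''
   7  s[2:],s[8:]  2  'ba'
   8  s[8:],s[1:]  1  'b'
   9  s[1:],s[27:]  1  'b'
  10  s[27:],s[12:]  2  'bf'
  11  s[12:],s[4:]  3  'bfd'
  12  s[4:],s[23:]  0  ''
  13  s[23:],s[21:]  0  ''
  14  s[21:],s[14:]  2  'de'
  15  s[14:],s[6:]  1  'd'
  16  s[6:],s[11:]  0  ''
  17  s[11:],s[22:]  1  'e'
  18  s[22:],s[20:]  1  'e'
  19  s[20:],s[10:]  1  'e'
  20  s[10:],s[15:]  1  'e'
  21  s[15:],s[28:]  0  ''
  22  s[28:],s[24:]  2  'fa'
  23  s[24:],s[17:]  2  'fa'
  24  s[17:],s[7:]  1  'f'
  25  s[7:],s[0:]  2  'fb'
  26  s[0:],s[13:]  1  'f'
  27  s[13:],s[5:]  2  'fd'
  28  s[5:],s[19:]  1  'f'
  29  s[19:],s[16:]  1  'f'

n(n+1)/2 = 30·31/2 = 465
Σ LCP = 0 + 1 + 1 + 3 + 1 + 1 + 0 + 2 + 1 + 1 + 2 + 3 + 0 + 0 + 2 + 1 + 0 + 1 + 1 + 1 + 1 + 0 + 2 + 2 + 1 + 2 + 1 + 2 + 1 + 1 = 35
distinct = 465 − 35 = 430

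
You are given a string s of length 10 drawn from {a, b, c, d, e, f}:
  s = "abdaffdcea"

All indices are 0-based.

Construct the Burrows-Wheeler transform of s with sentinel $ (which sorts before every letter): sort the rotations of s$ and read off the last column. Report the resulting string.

rank  rotation     last
    0  $abdaffdcea  a
    1  a$abdaffdce  e
    2  abdaffdcea$  $
    3  affdcea$abd  d
    4  bdaffdcea$a  a
    5  cea$abdaffd  d
    6  daffdcea$ab  b
    7  dcea$abdaff  f
    8  ea$abdaffdc  c
    9  fdcea$abdaf  f
   10  ffdcea$abda  a

ae$dadbfcfa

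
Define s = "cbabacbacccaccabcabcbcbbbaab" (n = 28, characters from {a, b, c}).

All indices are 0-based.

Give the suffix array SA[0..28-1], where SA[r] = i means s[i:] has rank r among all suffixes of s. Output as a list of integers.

[25, 26, 2, 14, 17, 4, 11, 7, 27, 24, 1, 3, 6, 23, 22, 15, 20, 18, 13, 16, 10, 0, 5, 21, 19, 12, 9, 8]

rank→(start, suffix):
  0 → (25, 'aab')
  1 → (26, 'ab')
  2 → (2, 'abacbacccaccabcabcbcbbbaab')
  3 → (14, 'abcabcbcbbbaab')
  4 → (17, 'abcbcbbbaab')
  5 → (4, 'acbacccaccabcabcbcbbbaab')
  6 → (11, 'accabcabcbcbbbaab')
  7 → (7, 'acccaccabcabcbcbbbaab')
  8 → (27, 'b')
  9 → (24, 'baab')
  10 → (1, 'babacbacccaccabcabcbcbbbaab')
  11 → (3, 'bacbacccaccabcabcbcbbbaab')
  12 → (6, 'bacccaccabcabcbcbbbaab')
  13 → (23, 'bbaab')
  14 → (22, 'bbbaab')
  15 → (15, 'bcabcbcbbbaab')
  16 → (20, 'bcbbbaab')
  17 → (18, 'bcbcbbbaab')
  18 → (13, 'cabcabcbcbbbaab')
  19 → (16, 'cabcbcbbbaab')
  20 → (10, 'caccabcabcbcbbbaab')
  21 → (0, 'cbabacbacccaccabcabcbcbbbaab')
  22 → (5, 'cbacccaccabcabcbcbbbaab')
  23 → (21, 'cbbbaab')
  24 → (19, 'cbcbbbaab')
  25 → (12, 'ccabcabcbcbbbaab')
  26 → (9, 'ccaccabcabcbcbbbaab')
  27 → (8, 'cccaccabcabcbcbbbaab')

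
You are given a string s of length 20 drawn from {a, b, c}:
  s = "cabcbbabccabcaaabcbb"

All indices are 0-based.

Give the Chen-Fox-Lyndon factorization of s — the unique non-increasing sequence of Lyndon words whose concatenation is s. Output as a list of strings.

["c", "abcbbabcc", "abc", "aaabcbb"]

emit factor 1: 'c' (i=0, period=1)
emit factor 2: 'abcbbabcc' (i=1, period=9)
emit factor 3: 'abc' (i=10, period=3)
emit factor 4: 'aaabcbb' (i=13, period=7)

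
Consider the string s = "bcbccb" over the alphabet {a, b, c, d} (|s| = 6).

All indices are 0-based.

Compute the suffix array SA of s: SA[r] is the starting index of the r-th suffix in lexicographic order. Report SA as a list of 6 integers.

rank | idx | suffix
   0 |   5 | b
   1 |   0 | bcbccb
   2 |   2 | bccb
   3 |   4 | cb
   4 |   1 | cbccb
   5 |   3 | ccb

[5, 0, 2, 4, 1, 3]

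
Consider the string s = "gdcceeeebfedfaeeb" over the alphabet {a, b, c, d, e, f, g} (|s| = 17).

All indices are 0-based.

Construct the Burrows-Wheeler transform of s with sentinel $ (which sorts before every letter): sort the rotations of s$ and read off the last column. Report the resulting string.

rank  rotation            last
    0  $gdcceeeebfedfaeeb  b
    1  aeeb$gdcceeeebfedf  f
    2  b$gdcceeeebfedfaee  e
    3  bfedfaeeb$gdcceeee  e
    4  cceeeebfedfaeeb$gd  d
    5  ceeeebfedfaeeb$gdc  c
    6  dcceeeebfedfaeeb$g  g
    7  dfaeeb$gdcceeeebfe  e
    8  eb$gdcceeeebfedfae  e
    9  ebfedfaeeb$gdcceee  e
   10  edfaeeb$gdcceeeebf  f
   11  eeb$gdcceeeebfedfa  a
   12  eebfedfaeeb$gdccee  e
   13  eeebfedfaeeb$gdcce  e
   14  eeeebfedfaeeb$gdcc  c
   15  faeeb$gdcceeeebfed  d
   16  fedfaeeb$gdcceeeeb  b
   17  gdcceeeebfedfaeeb$  $

bfeedcgeeefaeecdb$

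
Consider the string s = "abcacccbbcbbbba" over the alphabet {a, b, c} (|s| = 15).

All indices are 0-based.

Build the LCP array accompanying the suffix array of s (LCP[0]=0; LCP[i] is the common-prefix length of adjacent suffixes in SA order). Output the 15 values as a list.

sorted suffixes:
  #0 SA[0]=14  'a'
  #1 SA[1]=0  'abcacccbbcbbbba'
  #2 SA[2]=3  'acccbbcbbbba'
  #3 SA[3]=13  'ba'
  #4 SA[4]=12  'bba'
  #5 SA[5]=11  'bbba'
  #6 SA[6]=10  'bbbba'
  #7 SA[7]=7  'bbcbbbba'
  #8 SA[8]=1  'bcacccbbcbbbba'
  #9 SA[9]=8  'bcbbbba'
  #10 SA[10]=2  'cacccbbcbbbba'
  #11 SA[11]=9  'cbbbba'
  #12 SA[12]=6  'cbbcbbbba'
  #13 SA[13]=5  'ccbbcbbbba'
  #14 SA[14]=4  'cccbbcbbbba'

SA = [14, 0, 3, 13, 12, 11, 10, 7, 1, 8, 2, 9, 6, 5, 4]
rank  pair      lcp
   1  s[14:],s[0:]  1  'a'
   2  s[0:],s[3:]  1  'a'
   3  s[3:],s[13:]  0  ''
   4  s[13:],s[12:]  1  'b'
   5  s[12:],s[11:]  2  'bb'
   6  s[11:],s[10:]  3  'bbb'
   7  s[10:],s[7:]  2  'bb'
   8  s[7:],s[1:]  1  'b'
   9  s[1:],s[8:]  2  'bc'
  10  s[8:],s[2:]  0  ''
  11  s[2:],s[9:]  1  'c'
  12  s[9:],s[6:]  3  'cbb'
  13  s[6:],s[5:]  1  'c'
  14  s[5:],s[4:]  2  'cc'

[0, 1, 1, 0, 1, 2, 3, 2, 1, 2, 0, 1, 3, 1, 2]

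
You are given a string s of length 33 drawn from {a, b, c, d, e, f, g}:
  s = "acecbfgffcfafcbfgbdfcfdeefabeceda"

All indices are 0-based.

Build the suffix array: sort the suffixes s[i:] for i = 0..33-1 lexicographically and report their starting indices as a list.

rank | idx | suffix
   0 |  32 | a
   1 |  26 | abeceda
   2 |   0 | acecbfgffcfafcbfgbdfcfdeefabeceda
   3 |  11 | afcbfgbdfcfdeefabeceda
   4 |  17 | bdfcfdeefabeceda
   5 |  27 | beceda
   6 |  14 | bfgbdfcfdeefabeceda
   7 |   4 | bfgffcfafcbfgbdfcfdeefabeceda
   8 |  13 | cbfgbdfcfdeefabeceda
   9 |   3 | cbfgffcfafcbfgbdfcfdeefabeceda
  10 |   1 | cecbfgffcfafcbfgbdfcfdeefabeceda
  11 |  29 | ceda
  12 |   9 | cfafcbfgbdfcfdeefabeceda
  13 |  20 | cfdeefabeceda
  14 |  31 | da
  15 |  22 | deefabeceda
  16 |  18 | dfcfdeefabeceda
  17 |   2 | ecbfgffcfafcbfgbdfcfdeefabeceda
  18 |  28 | eceda
  19 |  30 | eda
  20 |  23 | eefabeceda
  21 |  24 | efabeceda
  22 |  25 | fabeceda
  23 |  10 | fafcbfgbdfcfdeefabeceda
  24 |  12 | fcbfgbdfcfdeefabeceda
  25 |   8 | fcfafcbfgbdfcfdeefabeceda
  26 |  19 | fcfdeefabeceda
  27 |  21 | fdeefabeceda
  28 |   7 | ffcfafcbfgbdfcfdeefabeceda
  29 |  15 | fgbdfcfdeefabeceda
  30 |   5 | fgffcfafcbfgbdfcfdeefabeceda
  31 |  16 | gbdfcfdeefabeceda
  32 |   6 | gffcfafcbfgbdfcfdeefabeceda

[32, 26, 0, 11, 17, 27, 14, 4, 13, 3, 1, 29, 9, 20, 31, 22, 18, 2, 28, 30, 23, 24, 25, 10, 12, 8, 19, 21, 7, 15, 5, 16, 6]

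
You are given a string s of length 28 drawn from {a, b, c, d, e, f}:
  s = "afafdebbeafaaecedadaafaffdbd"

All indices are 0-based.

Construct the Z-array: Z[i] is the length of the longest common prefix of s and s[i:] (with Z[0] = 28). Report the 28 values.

[28, 0, 2, 0, 0, 0, 0, 0, 0, 3, 0, 1, 1, 0, 0, 0, 0, 1, 0, 1, 4, 0, 2, 0, 0, 0, 0, 0]

Z[0]=28
i=1: outside box; Z[1]=0
i=2: outside box; Z[2]=2 extend→box=[2,4)
i=3: min(r-i=1, Z[1]=0)=0; Z[3]=0
i=4: outside box; Z[4]=0
i=5: outside box; Z[5]=0
i=6: outside box; Z[6]=0
i=7: outside box; Z[7]=0
i=8: outside box; Z[8]=0
i=9: outside box; Z[9]=3 extend→box=[9,12)
i=10: min(r-i=2, Z[1]=0)=0; Z[10]=0
i=11: min(r-i=1, Z[2]=2)=1; Z[11]=1
i=12: outside box; Z[12]=1 extend→box=[12,13)
i=13: outside box; Z[13]=0
i=14: outside box; Z[14]=0
i=15: outside box; Z[15]=0
i=16: outside box; Z[16]=0
i=17: outside box; Z[17]=1 extend→box=[17,18)
i=18: outside box; Z[18]=0
i=19: outside box; Z[19]=1 extend→box=[19,20)
i=20: outside box; Z[20]=4 extend→box=[20,24)
i=21: min(r-i=3, Z[1]=0)=0; Z[21]=0
i=22: min(r-i=2, Z[2]=2)=2; Z[22]=2
i=23: min(r-i=1, Z[3]=0)=0; Z[23]=0
i=24: outside box; Z[24]=0
i=25: outside box; Z[25]=0
i=26: outside box; Z[26]=0
i=27: outside box; Z[27]=0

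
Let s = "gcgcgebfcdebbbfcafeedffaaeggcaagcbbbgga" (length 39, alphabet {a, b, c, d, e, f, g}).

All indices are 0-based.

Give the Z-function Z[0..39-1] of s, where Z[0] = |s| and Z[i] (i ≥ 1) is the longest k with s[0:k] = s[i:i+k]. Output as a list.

[39, 0, 3, 0, 1, 0, 0, 0, 0, 0, 0, 0, 0, 0, 0, 0, 0, 0, 0, 0, 0, 0, 0, 0, 0, 0, 1, 2, 0, 0, 0, 2, 0, 0, 0, 0, 1, 1, 0]

Z[0]=39
i=1: fresh scan; Z[1]=0
i=2: fresh scan; Z[2]=3 extend→box=[2,5)
i=3: min(r-i=2, Z[1]=0)=0; Z[3]=0
i=4: min(r-i=1, Z[2]=3)=1; Z[4]=1
i=5: fresh scan; Z[5]=0
i=6: fresh scan; Z[6]=0
i=7: fresh scan; Z[7]=0
i=8: fresh scan; Z[8]=0
i=9: fresh scan; Z[9]=0
i=10: fresh scan; Z[10]=0
i=11: fresh scan; Z[11]=0
i=12: fresh scan; Z[12]=0
i=13: fresh scan; Z[13]=0
i=14: fresh scan; Z[14]=0
i=15: fresh scan; Z[15]=0
i=16: fresh scan; Z[16]=0
i=17: fresh scan; Z[17]=0
i=18: fresh scan; Z[18]=0
i=19: fresh scan; Z[19]=0
i=20: fresh scan; Z[20]=0
i=21: fresh scan; Z[21]=0
i=22: fresh scan; Z[22]=0
i=23: fresh scan; Z[23]=0
i=24: fresh scan; Z[24]=0
i=25: fresh scan; Z[25]=0
i=26: fresh scan; Z[26]=1 extend→box=[26,27)
i=27: fresh scan; Z[27]=2 extend→box=[27,29)
i=28: min(r-i=1, Z[1]=0)=0; Z[28]=0
i=29: fresh scan; Z[29]=0
i=30: fresh scan; Z[30]=0
i=31: fresh scan; Z[31]=2 extend→box=[31,33)
i=32: min(r-i=1, Z[1]=0)=0; Z[32]=0
i=33: fresh scan; Z[33]=0
i=34: fresh scan; Z[34]=0
i=35: fresh scan; Z[35]=0
i=36: fresh scan; Z[36]=1 extend→box=[36,37)
i=37: fresh scan; Z[37]=1 extend→box=[37,38)
i=38: fresh scan; Z[38]=0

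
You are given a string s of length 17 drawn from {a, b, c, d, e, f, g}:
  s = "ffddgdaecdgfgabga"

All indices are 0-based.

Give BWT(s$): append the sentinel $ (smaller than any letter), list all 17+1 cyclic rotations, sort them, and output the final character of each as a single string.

aggdaegfdcaf$gbfdd

rank  rotation            last
    0  $ffddgdaecdgfgabga  a
    1  a$ffddgdaecdgfgabg  g
    2  abga$ffddgdaecdgfg  g
    3  aecdgfgabga$ffddgd  d
    4  bga$ffddgdaecdgfga  a
    5  cdgfgabga$ffddgdae  e
    6  daecdgfgabga$ffddg  g
    7  ddgdaecdgfgabga$ff  f
    8  dgdaecdgfgabga$ffd  d
    9  dgfgabga$ffddgdaec  c
   10  ecdgfgabga$ffddgda  a
   11  fddgdaecdgfgabga$f  f
   12  ffddgdaecdgfgabga$  $
   13  fgabga$ffddgdaecdg  g
   14  ga$ffddgdaecdgfgab  b
   15  gabga$ffddgdaecdgf  f
   16  gdaecdgfgabga$ffdd  d
   17  gfgabga$ffddgdaecd  d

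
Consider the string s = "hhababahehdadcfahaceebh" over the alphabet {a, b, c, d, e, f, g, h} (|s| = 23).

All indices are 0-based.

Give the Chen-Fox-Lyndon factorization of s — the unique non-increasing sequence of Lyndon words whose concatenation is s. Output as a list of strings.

["h", "h", "ababahehdadcfahaceebh"]

emit factor 1: 'h' (i=0, period=1)
emit factor 2: 'h' (i=1, period=1)
emit factor 3: 'ababahehdadcfahaceebh' (i=2, period=21)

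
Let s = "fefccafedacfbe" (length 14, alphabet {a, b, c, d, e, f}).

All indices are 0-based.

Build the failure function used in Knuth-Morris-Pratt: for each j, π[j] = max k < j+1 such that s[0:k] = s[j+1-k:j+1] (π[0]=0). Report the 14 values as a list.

π[0] = 0
j=1 s[j]='e': π[1]=0 (border '')
j=2 s[j]='f': π[2]=1 (border 'f')
j=3 s[j]='c': k: 1→0; π[3]=0 (border '')
j=4 s[j]='c': π[4]=0 (border '')
j=5 s[j]='a': π[5]=0 (border '')
j=6 s[j]='f': π[6]=1 (border 'f')
j=7 s[j]='e': π[7]=2 (border 'fe')
j=8 s[j]='d': k: 2→0; π[8]=0 (border '')
j=9 s[j]='a': π[9]=0 (border '')
j=10 s[j]='c': π[10]=0 (border '')
j=11 s[j]='f': π[11]=1 (border 'f')
j=12 s[j]='b': k: 1→0; π[12]=0 (border '')
j=13 s[j]='e': π[13]=0 (border '')

[0, 0, 1, 0, 0, 0, 1, 2, 0, 0, 0, 1, 0, 0]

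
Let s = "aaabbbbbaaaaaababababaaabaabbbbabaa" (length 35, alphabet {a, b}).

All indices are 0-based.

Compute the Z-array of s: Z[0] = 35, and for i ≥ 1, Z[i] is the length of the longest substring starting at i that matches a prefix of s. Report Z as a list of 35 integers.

Z[0]=35
i=1: fresh scan; Z[1]=2 extend→box=[1,3)
i=2: min(r-i=1, Z[1]=2)=1; Z[2]=1
i=3: fresh scan; Z[3]=0
i=4: fresh scan; Z[4]=0
i=5: fresh scan; Z[5]=0
i=6: fresh scan; Z[6]=0
i=7: fresh scan; Z[7]=0
i=8: fresh scan; Z[8]=3 extend→box=[8,11)
i=9: min(r-i=2, Z[1]=2)=2; Z[9]=3 extend→box=[9,12)
i=10: min(r-i=2, Z[1]=2)=2; Z[10]=3 extend→box=[10,13)
i=11: min(r-i=2, Z[1]=2)=2; Z[11]=4 extend→box=[11,15)
i=12: min(r-i=3, Z[1]=2)=2; Z[12]=2
i=13: min(r-i=2, Z[2]=1)=1; Z[13]=1
i=14: min(r-i=1, Z[3]=0)=0; Z[14]=0
i=15: fresh scan; Z[15]=1 extend→box=[15,16)
i=16: fresh scan; Z[16]=0
i=17: fresh scan; Z[17]=1 extend→box=[17,18)
i=18: fresh scan; Z[18]=0
i=19: fresh scan; Z[19]=1 extend→box=[19,20)
i=20: fresh scan; Z[20]=0
i=21: fresh scan; Z[21]=4 extend→box=[21,25)
i=22: min(r-i=3, Z[1]=2)=2; Z[22]=2
i=23: min(r-i=2, Z[2]=1)=1; Z[23]=1
i=24: min(r-i=1, Z[3]=0)=0; Z[24]=0
i=25: fresh scan; Z[25]=2 extend→box=[25,27)
i=26: min(r-i=1, Z[1]=2)=1; Z[26]=1
i=27: fresh scan; Z[27]=0
i=28: fresh scan; Z[28]=0
i=29: fresh scan; Z[29]=0
i=30: fresh scan; Z[30]=0
i=31: fresh scan; Z[31]=1 extend→box=[31,32)
i=32: fresh scan; Z[32]=0
i=33: fresh scan; Z[33]=2 extend→box=[33,35)
i=34: min(r-i=1, Z[1]=2)=1; Z[34]=1

[35, 2, 1, 0, 0, 0, 0, 0, 3, 3, 3, 4, 2, 1, 0, 1, 0, 1, 0, 1, 0, 4, 2, 1, 0, 2, 1, 0, 0, 0, 0, 1, 0, 2, 1]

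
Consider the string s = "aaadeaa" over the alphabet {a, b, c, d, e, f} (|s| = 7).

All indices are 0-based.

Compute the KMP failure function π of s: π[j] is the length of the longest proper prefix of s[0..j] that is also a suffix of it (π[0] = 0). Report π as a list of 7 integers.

[0, 1, 2, 0, 0, 1, 2]

π[0] = 0
j=1 s[j]='a': π[1]=1 (border 'a')
j=2 s[j]='a': π[2]=2 (border 'aa')
j=3 s[j]='d': k: 2→1→0; π[3]=0 (border '')
j=4 s[j]='e': π[4]=0 (border '')
j=5 s[j]='a': π[5]=1 (border 'a')
j=6 s[j]='a': π[6]=2 (border 'aa')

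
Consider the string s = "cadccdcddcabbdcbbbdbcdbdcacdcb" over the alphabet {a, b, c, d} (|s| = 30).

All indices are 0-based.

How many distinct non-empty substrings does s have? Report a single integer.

sorted suffixes:
  #0 SA[0]=10  'abbdcbbbdbcdbdcacdcb'
  #1 SA[1]=25  'acdcb'
  #2 SA[2]=1  'adccdcddcabbdcbbbdbcdbdcacdcb'
  #3 SA[3]=29  'b'
  #4 SA[4]=15  'bbbdbcdbdcacdcb'
  #5 SA[5]=16  'bbdbcdbdcacdcb'
  #6 SA[6]=11  'bbdcbbbdbcdbdcacdcb'
  #7 SA[7]=19  'bcdbdcacdcb'
  #8 SA[8]=17  'bdbcdbdcacdcb'
  #9 SA[9]=22  'bdcacdcb'
  #10 SA[10]=12  'bdcbbbdbcdbdcacdcb'
  #11 SA[11]=9  'cabbdcbbbdbcdbdcacdcb'
  #12 SA[12]=24  'cacdcb'
  #13 SA[13]=0  'cadccdcddcabbdcbbbdbcdbdcacdcb'
  #14 SA[14]=28  'cb'
  #15 SA[15]=14  'cbbbdbcdbdcacdcb'
  #16 SA[16]=3  'ccdcddcabbdcbbbdbcdbdcacdcb'
  #17 SA[17]=20  'cdbdcacdcb'
  #18 SA[18]=26  'cdcb'
  #19 SA[19]=4  'cdcddcabbdcbbbdbcdbdcacdcb'
  #20 SA[20]=6  'cddcabbdcbbbdbcdbdcacdcb'
  #21 SA[21]=18  'dbcdbdcacdcb'
  #22 SA[22]=21  'dbdcacdcb'
  #23 SA[23]=8  'dcabbdcbbbdbcdbdcacdcb'
  #24 SA[24]=23  'dcacdcb'
  #25 SA[25]=27  'dcb'
  #26 SA[26]=13  'dcbbbdbcdbdcacdcb'
  #27 SA[27]=2  'dccdcddcabbdcbbbdbcdbdcacdcb'
  #28 SA[28]=5  'dcddcabbdcbbbdbcdbdcacdcb'
  #29 SA[29]=7  'ddcabbdcbbbdbcdbdcacdcb'

SA = [10, 25, 1, 29, 15, 16, 11, 19, 17, 22, 12, 9, 24, 0, 28, 14, 3, 20, 26, 4, 6, 18, 21, 8, 23, 27, 13, 2, 5, 7]
rank  pair      lcp
   1  s[10:],s[25:]  1  'a'
   2  s[25:],s[1:]  1  'a'
   3  s[1:],s[29:]  0  ''
   4  s[29:],s[15:]  1  'b'
   5  s[15:],s[16:]  2  'bb'
   6  s[16:],s[11:]  3  'bbd'
   7  s[11:],s[19:]  1  'b'
   8  s[19:],s[17:]  1  'b'
   9  s[17:],s[22:]  2  'bd'
  10  s[22:],s[12:]  3  'bdc'
  11  s[12:],s[9:]  0  ''
  12  s[9:],s[24:]  2  'ca'
  13  s[24:],s[0:]  2  'ca'
  14  s[0:],s[28:]  1  'c'
  15  s[28:],s[14:]  2  'cb'
  16  s[14:],s[3:]  1  'c'
  17  s[3:],s[20:]  1  'c'
  18  s[20:],s[26:]  2  'cd'
  19  s[26:],s[4:]  3  'cdc'
  20  s[4:],s[6:]  2  'cd'
  21  s[6:],s[18:]  0  ''
  22  s[18:],s[21:]  2  'db'
  23  s[21:],s[8:]  1  'd'
  24  s[8:],s[23:]  3  'dca'
  25  s[23:],s[27:]  2  'dc'
  26  s[27:],s[13:]  3  'dcb'
  27  s[13:],s[2:]  2  'dc'
  28  s[2:],s[5:]  2  'dc'
  29  s[5:],s[7:]  1  'd'

n(n+1)/2 = 30·31/2 = 465
Σ LCP = 0 + 1 + 1 + 0 + 1 + 2 + 3 + 1 + 1 + 2 + 3 + 0 + 2 + 2 + 1 + 2 + 1 + 1 + 2 + 3 + 2 + 0 + 2 + 1 + 3 + 2 + 3 + 2 + 2 + 1 = 47
distinct = 465 − 47 = 418

418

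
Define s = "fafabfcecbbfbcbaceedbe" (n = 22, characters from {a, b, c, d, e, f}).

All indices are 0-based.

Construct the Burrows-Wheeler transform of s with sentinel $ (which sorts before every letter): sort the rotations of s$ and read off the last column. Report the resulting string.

efbfccfdbabefaebceca$bb

rank  rotation                 last
    0  $fafabfcecbbfbcbaceedbe  e
    1  abfcecbbfbcbaceedbe$faf  f
    2  aceedbe$fafabfcecbbfbcb  b
    3  afabfcecbbfbcbaceedbe$f  f
    4  baceedbe$fafabfcecbbfbc  c
    5  bbfbcbaceedbe$fafabfcec  c
    6  bcbaceedbe$fafabfcecbbf  f
    7  be$fafabfcecbbfbcbaceed  d
    8  bfbcbaceedbe$fafabfcecb  b
    9  bfcecbbfbcbaceedbe$fafa  a
   10  cbaceedbe$fafabfcecbbfb  b
   11  cbbfbcbaceedbe$fafabfce  e
   12  cecbbfbcbaceedbe$fafabf  f
   13  ceedbe$fafabfcecbbfbcba  a
   14  dbe$fafabfcecbbfbcbacee  e
   15  e$fafabfcecbbfbcbaceedb  b
   16  ecbbfbcbaceedbe$fafabfc  c
   17  edbe$fafabfcecbbfbcbace  e
   18  eedbe$fafabfcecbbfbcbac  c
   19  fabfcecbbfbcbaceedbe$fa  a
   20  fafabfcecbbfbcbaceedbe$  $
   21  fbcbaceedbe$fafabfcecbb  b
   22  fcecbbfbcbaceedbe$fafab  b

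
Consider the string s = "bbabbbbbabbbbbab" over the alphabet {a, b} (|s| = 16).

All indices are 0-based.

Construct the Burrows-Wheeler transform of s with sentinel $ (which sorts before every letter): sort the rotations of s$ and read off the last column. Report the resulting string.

bbbbabbbbb$bbbbaa

rank  rotation           last
    0  $bbabbbbbabbbbbab  b
    1  ab$bbabbbbbabbbbb  b
    2  abbbbbab$bbabbbbb  b
    3  abbbbbabbbbbab$bb  b
    4  b$bbabbbbbabbbbba  a
    5  bab$bbabbbbbabbbb  b
    6  babbbbbab$bbabbbb  b
    7  babbbbbabbbbbab$b  b
    8  bbab$bbabbbbbabbb  b
    9  bbabbbbbab$bbabbb  b
   10  bbabbbbbabbbbbab$  $
   11  bbbab$bbabbbbbabb  b
   12  bbbabbbbbab$bbabb  b
   13  bbbbab$bbabbbbbab  b
   14  bbbbabbbbbab$bbab  b
   15  bbbbbab$bbabbbbba  a
   16  bbbbbabbbbbab$bba  a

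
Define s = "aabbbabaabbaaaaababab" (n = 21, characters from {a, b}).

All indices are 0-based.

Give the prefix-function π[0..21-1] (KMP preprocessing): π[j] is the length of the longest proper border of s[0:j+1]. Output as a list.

π[0] = 0
j=1 s[j]='a': π[1]=1 (border 'a')
j=2 s[j]='b': k: 1→0; π[2]=0 (border '')
j=3 s[j]='b': π[3]=0 (border '')
j=4 s[j]='b': π[4]=0 (border '')
j=5 s[j]='a': π[5]=1 (border 'a')
j=6 s[j]='b': k: 1→0; π[6]=0 (border '')
j=7 s[j]='a': π[7]=1 (border 'a')
j=8 s[j]='a': π[8]=2 (border 'aa')
j=9 s[j]='b': π[9]=3 (border 'aab')
j=10 s[j]='b': π[10]=4 (border 'aabb')
j=11 s[j]='a': k: 4→0; π[11]=1 (border 'a')
j=12 s[j]='a': π[12]=2 (border 'aa')
j=13 s[j]='a': k: 2→1; π[13]=2 (border 'aa')
j=14 s[j]='a': k: 2→1; π[14]=2 (border 'aa')
j=15 s[j]='a': k: 2→1; π[15]=2 (border 'aa')
j=16 s[j]='b': π[16]=3 (border 'aab')
j=17 s[j]='a': k: 3→0; π[17]=1 (border 'a')
j=18 s[j]='b': k: 1→0; π[18]=0 (border '')
j=19 s[j]='a': π[19]=1 (border 'a')
j=20 s[j]='b': k: 1→0; π[20]=0 (border '')

[0, 1, 0, 0, 0, 1, 0, 1, 2, 3, 4, 1, 2, 2, 2, 2, 3, 1, 0, 1, 0]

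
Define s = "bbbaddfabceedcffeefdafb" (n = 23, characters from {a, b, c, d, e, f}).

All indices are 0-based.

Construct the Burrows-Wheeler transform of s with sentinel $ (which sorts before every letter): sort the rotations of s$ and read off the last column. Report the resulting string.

rank  rotation                  last
    0  $bbbaddfabceedcffeefdafb  b
    1  abceedcffeefdafb$bbbaddf  f
    2  addfabceedcffeefdafb$bbb  b
    3  afb$bbbaddfabceedcffeefd  d
    4  b$bbbaddfabceedcffeefdaf  f
    5  baddfabceedcffeefdafb$bb  b
    6  bbaddfabceedcffeefdafb$b  b
    7  bbbaddfabceedcffeefdafb$  $
    8  bceedcffeefdafb$bbbaddfa  a
    9  ceedcffeefdafb$bbbaddfab  b
   10  cffeefdafb$bbbaddfabceed  d
   11  dafb$bbbaddfabceedcffeef  f
   12  dcffeefdafb$bbbaddfabcee  e
   13  ddfabceedcffeefdafb$bbba  a
   14  dfabceedcffeefdafb$bbbad  d
   15  edcffeefdafb$bbbaddfabce  e
   16  eedcffeefdafb$bbbaddfabc  c
   17  eefdafb$bbbaddfabceedcff  f
   18  efdafb$bbbaddfabceedcffe  e
   19  fabceedcffeefdafb$bbbadd  d
   20  fb$bbbaddfabceedcffeefda  a
   21  fdafb$bbbaddfabceedcffee  e
   22  feefdafb$bbbaddfabceedcf  f
   23  ffeefdafb$bbbaddfabceedc  c

bfbdfbb$abdfeadecfedaefc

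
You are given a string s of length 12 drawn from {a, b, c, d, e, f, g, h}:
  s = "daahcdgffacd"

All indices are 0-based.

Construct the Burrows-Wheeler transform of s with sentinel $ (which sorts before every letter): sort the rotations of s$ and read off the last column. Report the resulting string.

rank  rotation       last
    0  $daahcdgffacd  d
    1  aahcdgffacd$d  d
    2  acd$daahcdgff  f
    3  ahcdgffacd$da  a
    4  cd$daahcdgffa  a
    5  cdgffacd$daah  h
    6  d$daahcdgffac  c
    7  daahcdgffacd$  $
    8  dgffacd$daahc  c
    9  facd$daahcdgf  f
   10  ffacd$daahcdg  g
   11  gffacd$daahcd  d
   12  hcdgffacd$daa  a

ddfaahc$cfgda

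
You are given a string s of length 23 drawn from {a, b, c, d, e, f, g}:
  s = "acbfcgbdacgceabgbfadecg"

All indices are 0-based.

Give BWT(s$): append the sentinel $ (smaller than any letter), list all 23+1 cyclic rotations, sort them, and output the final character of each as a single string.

ge$dfggcaagefabacdbbccbc

rank  rotation                  last
    0  $acbfcgbdacgceabgbfadecg  g
    1  abgbfadecg$acbfcgbdacgce  e
    2  acbfcgbdacgceabgbfadecg$  $
    3  acgceabgbfadecg$acbfcgbd  d
    4  adecg$acbfcgbdacgceabgbf  f
    5  bdacgceabgbfadecg$acbfcg  g
    6  bfadecg$acbfcgbdacgceabg  g
    7  bfcgbdacgceabgbfadecg$ac  c
    8  bgbfadecg$acbfcgbdacgcea  a
    9  cbfcgbdacgceabgbfadecg$a  a
   10  ceabgbfadecg$acbfcgbdacg  g
   11  cg$acbfcgbdacgceabgbfade  e
   12  cgbdacgceabgbfadecg$acbf  f
   13  cgceabgbfadecg$acbfcgbda  a
   14  dacgceabgbfadecg$acbfcgb  b
   15  decg$acbfcgbdacgceabgbfa  a
   16  eabgbfadecg$acbfcgbdacgc  c
   17  ecg$acbfcgbdacgceabgbfad  d
   18  fadecg$acbfcgbdacgceabgb  b
   19  fcgbdacgceabgbfadecg$acb  b
   20  g$acbfcgbdacgceabgbfadec  c
   21  gbdacgceabgbfadecg$acbfc  c
   22  gbfadecg$acbfcgbdacgceab  b
   23  gceabgbfadecg$acbfcgbdac  c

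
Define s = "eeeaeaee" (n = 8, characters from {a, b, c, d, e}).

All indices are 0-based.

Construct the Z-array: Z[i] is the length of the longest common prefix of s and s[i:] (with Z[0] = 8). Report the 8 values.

Z[0]=8
i=1: outside box; Z[1]=2 extend→box=[1,3)
i=2: min(r-i=1, Z[1]=2)=1; Z[2]=1
i=3: outside box; Z[3]=0
i=4: outside box; Z[4]=1 extend→box=[4,5)
i=5: outside box; Z[5]=0
i=6: outside box; Z[6]=2 extend→box=[6,8)
i=7: min(r-i=1, Z[1]=2)=1; Z[7]=1

[8, 2, 1, 0, 1, 0, 2, 1]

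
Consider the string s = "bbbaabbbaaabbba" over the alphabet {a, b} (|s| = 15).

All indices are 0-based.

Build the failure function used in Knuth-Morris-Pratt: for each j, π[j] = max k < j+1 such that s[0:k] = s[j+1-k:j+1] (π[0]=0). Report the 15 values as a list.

[0, 1, 2, 0, 0, 1, 2, 3, 4, 5, 0, 1, 2, 3, 4]

π[0] = 0
j=1 s[j]='b': π[1]=1 (border 'b')
j=2 s[j]='b': π[2]=2 (border 'bb')
j=3 s[j]='a': k: 2→1→0; π[3]=0 (border '')
j=4 s[j]='a': π[4]=0 (border '')
j=5 s[j]='b': π[5]=1 (border 'b')
j=6 s[j]='b': π[6]=2 (border 'bb')
j=7 s[j]='b': π[7]=3 (border 'bbb')
j=8 s[j]='a': π[8]=4 (border 'bbba')
j=9 s[j]='a': π[9]=5 (border 'bbbaa')
j=10 s[j]='a': k: 5→0; π[10]=0 (border '')
j=11 s[j]='b': π[11]=1 (border 'b')
j=12 s[j]='b': π[12]=2 (border 'bb')
j=13 s[j]='b': π[13]=3 (border 'bbb')
j=14 s[j]='a': π[14]=4 (border 'bbba')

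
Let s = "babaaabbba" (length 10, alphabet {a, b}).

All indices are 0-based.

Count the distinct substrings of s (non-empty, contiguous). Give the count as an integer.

42

rank→(start, suffix):
  0 → (9, 'a')
  1 → (3, 'aaabbba')
  2 → (4, 'aabbba')
  3 → (1, 'abaaabbba')
  4 → (5, 'abbba')
  5 → (8, 'ba')
  6 → (2, 'baaabbba')
  7 → (0, 'babaaabbba')
  8 → (7, 'bba')
  9 → (6, 'bbba')

SA = [9, 3, 4, 1, 5, 8, 2, 0, 7, 6]
rank  pair      lcp
   1  s[9:],s[3:]  1  'a'
   2  s[3:],s[4:]  2  'aa'
   3  s[4:],s[1:]  1  'a'
   4  s[1:],s[5:]  2  'ab'
   5  s[5:],s[8:]  0  ''
   6  s[8:],s[2:]  2  'ba'
   7  s[2:],s[0:]  2  'ba'
   8  s[0:],s[7:]  1  'b'
   9  s[7:],s[6:]  2  'bb'

n(n+1)/2 = 10·11/2 = 55
Σ LCP = 0 + 1 + 2 + 1 + 2 + 0 + 2 + 2 + 1 + 2 = 13
distinct = 55 − 13 = 42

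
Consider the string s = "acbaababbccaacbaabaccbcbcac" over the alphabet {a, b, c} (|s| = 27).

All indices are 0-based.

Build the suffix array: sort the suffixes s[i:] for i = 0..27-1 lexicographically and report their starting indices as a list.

[3, 15, 11, 4, 16, 6, 25, 0, 12, 18, 2, 14, 5, 17, 7, 23, 21, 8, 26, 10, 24, 1, 13, 22, 20, 9, 19]

rank | idx | suffix
   0 |   3 | aababbccaacbaabaccbcbcac
   1 |  15 | aabaccbcbcac
   2 |  11 | aacbaabaccbcbcac
   3 |   4 | ababbccaacbaabaccbcbcac
   4 |  16 | abaccbcbcac
   5 |   6 | abbccaacbaabaccbcbcac
   6 |  25 | ac
   7 |   0 | acbaababbccaacbaabaccbcbcac
   8 |  12 | acbaabaccbcbcac
   9 |  18 | accbcbcac
  10 |   2 | baababbccaacbaabaccbcbcac
  11 |  14 | baabaccbcbcac
  12 |   5 | babbccaacbaabaccbcbcac
  13 |  17 | baccbcbcac
  14 |   7 | bbccaacbaabaccbcbcac
  15 |  23 | bcac
  16 |  21 | bcbcac
  17 |   8 | bccaacbaabaccbcbcac
  18 |  26 | c
  19 |  10 | caacbaabaccbcbcac
  20 |  24 | cac
  21 |   1 | cbaababbccaacbaabaccbcbcac
  22 |  13 | cbaabaccbcbcac
  23 |  22 | cbcac
  24 |  20 | cbcbcac
  25 |   9 | ccaacbaabaccbcbcac
  26 |  19 | ccbcbcac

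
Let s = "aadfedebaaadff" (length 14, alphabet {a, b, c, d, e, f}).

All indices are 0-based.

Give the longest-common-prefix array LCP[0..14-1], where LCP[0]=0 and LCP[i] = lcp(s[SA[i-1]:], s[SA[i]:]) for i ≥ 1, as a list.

[0, 2, 4, 1, 3, 0, 0, 1, 2, 0, 1, 0, 1, 1]

rank | idx | suffix
   0 |   8 | aaadff
   1 |   0 | aadfedebaaadff
   2 |   9 | aadff
   3 |   1 | adfedebaaadff
   4 |  10 | adff
   5 |   7 | baaadff
   6 |   5 | debaaadff
   7 |   2 | dfedebaaadff
   8 |  11 | dff
   9 |   6 | ebaaadff
  10 |   4 | edebaaadff
  11 |  13 | f
  12 |   3 | fedebaaadff
  13 |  12 | ff

SA = [8, 0, 9, 1, 10, 7, 5, 2, 11, 6, 4, 13, 3, 12]
rank  pair      lcp
   1  s[8:],s[0:]  2  'aa'
   2  s[0:],s[9:]  4  'aadf'
   3  s[9:],s[1:]  1  'a'
   4  s[1:],s[10:]  3  'adf'
   5  s[10:],s[7:]  0  ''
   6  s[7:],s[5:]  0  ''
   7  s[5:],s[2:]  1  'd'
   8  s[2:],s[11:]  2  'df'
   9  s[11:],s[6:]  0  ''
  10  s[6:],s[4:]  1  'e'
  11  s[4:],s[13:]  0  ''
  12  s[13:],s[3:]  1  'f'
  13  s[3:],s[12:]  1  'f'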